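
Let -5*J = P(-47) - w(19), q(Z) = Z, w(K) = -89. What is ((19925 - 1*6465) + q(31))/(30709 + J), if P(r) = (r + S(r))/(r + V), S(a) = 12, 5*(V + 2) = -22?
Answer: 18010485/40972577 ≈ 0.43957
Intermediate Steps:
V = -32/5 (V = -2 + (⅕)*(-22) = -2 - 22/5 = -32/5 ≈ -6.4000)
P(r) = (12 + r)/(-32/5 + r) (P(r) = (r + 12)/(r - 32/5) = (12 + r)/(-32/5 + r))
J = -23938/1335 (J = -(5*(12 - 47)/(-32 + 5*(-47)) - 1*(-89))/5 = -(5*(-35)/(-32 - 235) + 89)/5 = -(5*(-35)/(-267) + 89)/5 = -(5*(-1/267)*(-35) + 89)/5 = -(175/267 + 89)/5 = -⅕*23938/267 = -23938/1335 ≈ -17.931)
((19925 - 1*6465) + q(31))/(30709 + J) = ((19925 - 1*6465) + 31)/(30709 - 23938/1335) = ((19925 - 6465) + 31)/(40972577/1335) = (13460 + 31)*(1335/40972577) = 13491*(1335/40972577) = 18010485/40972577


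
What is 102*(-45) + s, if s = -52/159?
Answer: -729862/159 ≈ -4590.3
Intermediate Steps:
s = -52/159 (s = -52*1/159 = -52/159 ≈ -0.32704)
102*(-45) + s = 102*(-45) - 52/159 = -4590 - 52/159 = -729862/159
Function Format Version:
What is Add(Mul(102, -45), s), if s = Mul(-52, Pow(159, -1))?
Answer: Rational(-729862, 159) ≈ -4590.3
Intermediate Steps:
s = Rational(-52, 159) (s = Mul(-52, Rational(1, 159)) = Rational(-52, 159) ≈ -0.32704)
Add(Mul(102, -45), s) = Add(Mul(102, -45), Rational(-52, 159)) = Add(-4590, Rational(-52, 159)) = Rational(-729862, 159)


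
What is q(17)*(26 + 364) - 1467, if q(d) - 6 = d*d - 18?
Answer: 106563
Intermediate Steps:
q(d) = -12 + d² (q(d) = 6 + (d*d - 18) = 6 + (d² - 18) = 6 + (-18 + d²) = -12 + d²)
q(17)*(26 + 364) - 1467 = (-12 + 17²)*(26 + 364) - 1467 = (-12 + 289)*390 - 1467 = 277*390 - 1467 = 108030 - 1467 = 106563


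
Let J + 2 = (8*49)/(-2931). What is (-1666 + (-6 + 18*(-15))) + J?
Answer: -5698256/2931 ≈ -1944.1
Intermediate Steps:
J = -6254/2931 (J = -2 + (8*49)/(-2931) = -2 + 392*(-1/2931) = -2 - 392/2931 = -6254/2931 ≈ -2.1337)
(-1666 + (-6 + 18*(-15))) + J = (-1666 + (-6 + 18*(-15))) - 6254/2931 = (-1666 + (-6 - 270)) - 6254/2931 = (-1666 - 276) - 6254/2931 = -1942 - 6254/2931 = -5698256/2931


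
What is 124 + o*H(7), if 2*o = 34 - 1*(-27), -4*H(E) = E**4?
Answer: -145469/8 ≈ -18184.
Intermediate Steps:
H(E) = -E**4/4
o = 61/2 (o = (34 - 1*(-27))/2 = (34 + 27)/2 = (1/2)*61 = 61/2 ≈ 30.500)
124 + o*H(7) = 124 + 61*(-1/4*7**4)/2 = 124 + 61*(-1/4*2401)/2 = 124 + (61/2)*(-2401/4) = 124 - 146461/8 = -145469/8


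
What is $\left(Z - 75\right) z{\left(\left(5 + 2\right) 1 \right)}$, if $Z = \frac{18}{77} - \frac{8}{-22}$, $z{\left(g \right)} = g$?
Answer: $- \frac{5729}{11} \approx -520.82$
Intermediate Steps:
$Z = \frac{46}{77}$ ($Z = 18 \cdot \frac{1}{77} - - \frac{4}{11} = \frac{18}{77} + \frac{4}{11} = \frac{46}{77} \approx 0.5974$)
$\left(Z - 75\right) z{\left(\left(5 + 2\right) 1 \right)} = \left(\frac{46}{77} - 75\right) \left(5 + 2\right) 1 = - \frac{5729 \cdot 7 \cdot 1}{77} = \left(- \frac{5729}{77}\right) 7 = - \frac{5729}{11}$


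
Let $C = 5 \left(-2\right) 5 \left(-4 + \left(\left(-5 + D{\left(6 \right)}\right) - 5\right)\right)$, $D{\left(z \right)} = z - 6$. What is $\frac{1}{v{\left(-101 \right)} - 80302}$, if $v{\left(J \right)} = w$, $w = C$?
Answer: $- \frac{1}{79602} \approx -1.2562 \cdot 10^{-5}$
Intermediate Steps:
$D{\left(z \right)} = -6 + z$ ($D{\left(z \right)} = z - 6 = -6 + z$)
$C = 700$ ($C = 5 \left(-2\right) 5 \left(-4 + \left(\left(-5 + \left(-6 + 6\right)\right) - 5\right)\right) = \left(-10\right) 5 \left(-4 + \left(\left(-5 + 0\right) - 5\right)\right) = - 50 \left(-4 - 10\right) = \left(-50\right) \left(-14\right) = 700$)
$w = 700$
$v{\left(J \right)} = 700$
$\frac{1}{v{\left(-101 \right)} - 80302} = \frac{1}{700 - 80302} = \frac{1}{-79602} = - \frac{1}{79602}$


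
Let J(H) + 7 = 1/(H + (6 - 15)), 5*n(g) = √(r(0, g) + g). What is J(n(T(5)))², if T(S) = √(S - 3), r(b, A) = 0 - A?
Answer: 4096/81 ≈ 50.568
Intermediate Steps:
r(b, A) = -A
T(S) = √(-3 + S)
n(g) = 0 (n(g) = √(-g + g)/5 = √0/5 = (⅕)*0 = 0)
J(H) = -7 + 1/(-9 + H) (J(H) = -7 + 1/(H + (6 - 15)) = -7 + 1/(H - 9) = -7 + 1/(-9 + H))
J(n(T(5)))² = ((64 - 7*0)/(-9 + 0))² = ((64 + 0)/(-9))² = (-⅑*64)² = (-64/9)² = 4096/81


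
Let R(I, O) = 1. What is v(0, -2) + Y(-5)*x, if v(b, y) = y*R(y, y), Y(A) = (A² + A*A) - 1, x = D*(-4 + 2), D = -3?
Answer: 292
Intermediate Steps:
x = 6 (x = -3*(-4 + 2) = -3*(-2) = 6)
Y(A) = -1 + 2*A² (Y(A) = (A² + A²) - 1 = 2*A² - 1 = -1 + 2*A²)
v(b, y) = y (v(b, y) = y*1 = y)
v(0, -2) + Y(-5)*x = -2 + (-1 + 2*(-5)²)*6 = -2 + (-1 + 2*25)*6 = -2 + (-1 + 50)*6 = -2 + 49*6 = -2 + 294 = 292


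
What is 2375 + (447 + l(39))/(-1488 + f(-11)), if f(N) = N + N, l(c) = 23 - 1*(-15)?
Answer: 717153/302 ≈ 2374.7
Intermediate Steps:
l(c) = 38 (l(c) = 23 + 15 = 38)
f(N) = 2*N
2375 + (447 + l(39))/(-1488 + f(-11)) = 2375 + (447 + 38)/(-1488 + 2*(-11)) = 2375 + 485/(-1488 - 22) = 2375 + 485/(-1510) = 2375 + 485*(-1/1510) = 2375 - 97/302 = 717153/302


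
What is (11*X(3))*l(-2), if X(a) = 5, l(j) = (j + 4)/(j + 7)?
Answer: 22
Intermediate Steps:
l(j) = (4 + j)/(7 + j)
(11*X(3))*l(-2) = (11*5)*((4 - 2)/(7 - 2)) = 55*(2/5) = 55*((⅕)*2) = 55*(⅖) = 22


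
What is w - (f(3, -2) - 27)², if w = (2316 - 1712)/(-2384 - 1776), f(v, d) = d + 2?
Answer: -758311/1040 ≈ -729.15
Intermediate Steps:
f(v, d) = 2 + d
w = -151/1040 (w = 604/(-4160) = 604*(-1/4160) = -151/1040 ≈ -0.14519)
w - (f(3, -2) - 27)² = -151/1040 - ((2 - 2) - 27)² = -151/1040 - (0 - 27)² = -151/1040 - 1*(-27)² = -151/1040 - 1*729 = -151/1040 - 729 = -758311/1040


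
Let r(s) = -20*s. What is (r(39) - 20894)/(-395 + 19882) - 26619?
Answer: -518746127/19487 ≈ -26620.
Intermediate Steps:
(r(39) - 20894)/(-395 + 19882) - 26619 = (-20*39 - 20894)/(-395 + 19882) - 26619 = (-780 - 20894)/19487 - 26619 = -21674*1/19487 - 26619 = -21674/19487 - 26619 = -518746127/19487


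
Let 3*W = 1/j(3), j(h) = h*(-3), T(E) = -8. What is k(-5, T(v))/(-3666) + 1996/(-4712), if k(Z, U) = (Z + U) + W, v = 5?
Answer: -24488681/58300398 ≈ -0.42004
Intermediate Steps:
j(h) = -3*h
W = -1/27 (W = 1/(3*((-3*3))) = (1/3)/(-9) = (1/3)*(-1/9) = -1/27 ≈ -0.037037)
k(Z, U) = -1/27 + U + Z (k(Z, U) = (Z + U) - 1/27 = (U + Z) - 1/27 = -1/27 + U + Z)
k(-5, T(v))/(-3666) + 1996/(-4712) = (-1/27 - 8 - 5)/(-3666) + 1996/(-4712) = -352/27*(-1/3666) + 1996*(-1/4712) = 176/49491 - 499/1178 = -24488681/58300398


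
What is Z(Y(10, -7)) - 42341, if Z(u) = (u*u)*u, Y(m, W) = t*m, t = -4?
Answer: -106341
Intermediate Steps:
Y(m, W) = -4*m
Z(u) = u³ (Z(u) = u²*u = u³)
Z(Y(10, -7)) - 42341 = (-4*10)³ - 42341 = (-40)³ - 42341 = -64000 - 42341 = -106341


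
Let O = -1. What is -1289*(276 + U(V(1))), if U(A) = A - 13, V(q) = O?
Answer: -337718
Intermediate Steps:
V(q) = -1
U(A) = -13 + A
-1289*(276 + U(V(1))) = -1289*(276 + (-13 - 1)) = -1289*(276 - 14) = -1289*262 = -337718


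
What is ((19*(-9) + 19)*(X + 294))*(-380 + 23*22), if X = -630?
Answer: 6435072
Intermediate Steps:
((19*(-9) + 19)*(X + 294))*(-380 + 23*22) = ((19*(-9) + 19)*(-630 + 294))*(-380 + 23*22) = ((-171 + 19)*(-336))*(-380 + 506) = -152*(-336)*126 = 51072*126 = 6435072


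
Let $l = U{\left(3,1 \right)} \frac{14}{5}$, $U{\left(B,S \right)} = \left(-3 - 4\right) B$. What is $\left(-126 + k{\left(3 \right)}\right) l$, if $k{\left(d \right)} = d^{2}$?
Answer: $\frac{34398}{5} \approx 6879.6$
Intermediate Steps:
$U{\left(B,S \right)} = - 7 B$
$l = - \frac{294}{5}$ ($l = \left(-7\right) 3 \cdot \frac{14}{5} = - 21 \cdot 14 \cdot \frac{1}{5} = \left(-21\right) \frac{14}{5} = - \frac{294}{5} \approx -58.8$)
$\left(-126 + k{\left(3 \right)}\right) l = \left(-126 + 3^{2}\right) \left(- \frac{294}{5}\right) = \left(-126 + 9\right) \left(- \frac{294}{5}\right) = \left(-117\right) \left(- \frac{294}{5}\right) = \frac{34398}{5}$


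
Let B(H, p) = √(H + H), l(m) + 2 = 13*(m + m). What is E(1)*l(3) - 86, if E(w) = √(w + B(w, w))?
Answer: -86 + 76*√(1 + √2) ≈ 32.087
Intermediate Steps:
l(m) = -2 + 26*m (l(m) = -2 + 13*(m + m) = -2 + 13*(2*m) = -2 + 26*m)
B(H, p) = √2*√H (B(H, p) = √(2*H) = √2*√H)
E(w) = √(w + √2*√w)
E(1)*l(3) - 86 = √(1 + √2*√1)*(-2 + 26*3) - 86 = √(1 + √2*1)*(-2 + 78) - 86 = √(1 + √2)*76 - 86 = 76*√(1 + √2) - 86 = -86 + 76*√(1 + √2)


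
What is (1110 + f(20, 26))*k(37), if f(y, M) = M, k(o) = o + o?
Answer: 84064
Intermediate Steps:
k(o) = 2*o
(1110 + f(20, 26))*k(37) = (1110 + 26)*(2*37) = 1136*74 = 84064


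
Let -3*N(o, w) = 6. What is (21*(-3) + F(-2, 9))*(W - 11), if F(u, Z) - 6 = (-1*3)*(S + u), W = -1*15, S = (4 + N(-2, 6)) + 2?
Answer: 1638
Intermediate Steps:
N(o, w) = -2 (N(o, w) = -1/3*6 = -2)
S = 4 (S = (4 - 2) + 2 = 2 + 2 = 4)
W = -15
F(u, Z) = -6 - 3*u (F(u, Z) = 6 + (-1*3)*(4 + u) = 6 - 3*(4 + u) = 6 + (-12 - 3*u) = -6 - 3*u)
(21*(-3) + F(-2, 9))*(W - 11) = (21*(-3) + (-6 - 3*(-2)))*(-15 - 11) = (-63 + (-6 + 6))*(-26) = (-63 + 0)*(-26) = -63*(-26) = 1638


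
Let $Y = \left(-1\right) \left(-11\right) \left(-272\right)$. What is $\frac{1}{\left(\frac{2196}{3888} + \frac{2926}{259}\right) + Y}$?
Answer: $- \frac{3996}{11908631} \approx -0.00033556$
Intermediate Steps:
$Y = -2992$ ($Y = 11 \left(-272\right) = -2992$)
$\frac{1}{\left(\frac{2196}{3888} + \frac{2926}{259}\right) + Y} = \frac{1}{\left(\frac{2196}{3888} + \frac{2926}{259}\right) - 2992} = \frac{1}{\left(2196 \cdot \frac{1}{3888} + 2926 \cdot \frac{1}{259}\right) - 2992} = \frac{1}{\left(\frac{61}{108} + \frac{418}{37}\right) - 2992} = \frac{1}{\frac{47401}{3996} - 2992} = \frac{1}{- \frac{11908631}{3996}} = - \frac{3996}{11908631}$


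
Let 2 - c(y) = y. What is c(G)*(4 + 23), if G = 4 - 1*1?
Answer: -27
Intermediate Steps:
G = 3 (G = 4 - 1 = 3)
c(y) = 2 - y
c(G)*(4 + 23) = (2 - 1*3)*(4 + 23) = (2 - 3)*27 = -1*27 = -27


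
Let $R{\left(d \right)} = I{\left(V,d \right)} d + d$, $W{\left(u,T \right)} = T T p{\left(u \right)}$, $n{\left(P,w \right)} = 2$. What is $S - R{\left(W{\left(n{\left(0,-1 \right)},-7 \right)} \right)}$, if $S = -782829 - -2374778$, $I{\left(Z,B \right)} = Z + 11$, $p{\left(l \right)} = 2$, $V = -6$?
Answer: $1591361$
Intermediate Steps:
$I{\left(Z,B \right)} = 11 + Z$
$W{\left(u,T \right)} = 2 T^{2}$ ($W{\left(u,T \right)} = T T 2 = T^{2} \cdot 2 = 2 T^{2}$)
$R{\left(d \right)} = 6 d$ ($R{\left(d \right)} = \left(11 - 6\right) d + d = 5 d + d = 6 d$)
$S = 1591949$ ($S = -782829 + 2374778 = 1591949$)
$S - R{\left(W{\left(n{\left(0,-1 \right)},-7 \right)} \right)} = 1591949 - 6 \cdot 2 \left(-7\right)^{2} = 1591949 - 6 \cdot 2 \cdot 49 = 1591949 - 6 \cdot 98 = 1591949 - 588 = 1591361$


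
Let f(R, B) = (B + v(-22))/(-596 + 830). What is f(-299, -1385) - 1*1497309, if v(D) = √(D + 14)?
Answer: -350371691/234 + I*√2/117 ≈ -1.4973e+6 + 0.012087*I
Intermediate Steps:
v(D) = √(14 + D)
f(R, B) = B/234 + I*√2/117 (f(R, B) = (B + √(14 - 22))/(-596 + 830) = (B + √(-8))/234 = (B + 2*I*√2)*(1/234) = B/234 + I*√2/117)
f(-299, -1385) - 1*1497309 = ((1/234)*(-1385) + I*√2/117) - 1*1497309 = (-1385/234 + I*√2/117) - 1497309 = -350371691/234 + I*√2/117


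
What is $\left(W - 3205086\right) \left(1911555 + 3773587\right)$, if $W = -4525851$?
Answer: $-43951474638054$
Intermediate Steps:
$\left(W - 3205086\right) \left(1911555 + 3773587\right) = \left(-4525851 - 3205086\right) \left(1911555 + 3773587\right) = \left(-7730937\right) 5685142 = -43951474638054$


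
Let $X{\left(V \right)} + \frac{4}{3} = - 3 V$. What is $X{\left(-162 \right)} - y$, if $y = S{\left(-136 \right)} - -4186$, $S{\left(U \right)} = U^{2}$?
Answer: $- \frac{66592}{3} \approx -22197.0$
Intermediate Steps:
$X{\left(V \right)} = - \frac{4}{3} - 3 V$
$y = 22682$ ($y = \left(-136\right)^{2} - -4186 = 18496 + 4186 = 22682$)
$X{\left(-162 \right)} - y = \left(- \frac{4}{3} - -486\right) - 22682 = \left(- \frac{4}{3} + 486\right) - 22682 = \frac{1454}{3} - 22682 = - \frac{66592}{3}$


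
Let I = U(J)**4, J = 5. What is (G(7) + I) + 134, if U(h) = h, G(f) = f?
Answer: 766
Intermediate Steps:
I = 625 (I = 5**4 = 625)
(G(7) + I) + 134 = (7 + 625) + 134 = 632 + 134 = 766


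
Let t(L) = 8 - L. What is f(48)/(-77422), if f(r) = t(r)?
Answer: 20/38711 ≈ 0.00051665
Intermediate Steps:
f(r) = 8 - r
f(48)/(-77422) = (8 - 1*48)/(-77422) = (8 - 48)*(-1/77422) = -40*(-1/77422) = 20/38711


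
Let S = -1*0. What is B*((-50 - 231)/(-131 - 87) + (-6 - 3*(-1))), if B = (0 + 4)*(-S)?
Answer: 0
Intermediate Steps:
S = 0
B = 0 (B = (0 + 4)*(-1*0) = 4*0 = 0)
B*((-50 - 231)/(-131 - 87) + (-6 - 3*(-1))) = 0*((-50 - 231)/(-131 - 87) + (-6 - 3*(-1))) = 0*(-281/(-218) + (-6 + 3)) = 0*(-281*(-1/218) - 3) = 0*(281/218 - 3) = 0*(-373/218) = 0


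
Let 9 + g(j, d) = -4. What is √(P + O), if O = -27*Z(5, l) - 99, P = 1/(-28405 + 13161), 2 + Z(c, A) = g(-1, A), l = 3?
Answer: √17777030693/7622 ≈ 17.493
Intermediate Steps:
g(j, d) = -13 (g(j, d) = -9 - 4 = -13)
Z(c, A) = -15 (Z(c, A) = -2 - 13 = -15)
P = -1/15244 (P = 1/(-15244) = -1/15244 ≈ -6.5600e-5)
O = 306 (O = -27*(-15) - 99 = 405 - 99 = 306)
√(P + O) = √(-1/15244 + 306) = √(4664663/15244) = √17777030693/7622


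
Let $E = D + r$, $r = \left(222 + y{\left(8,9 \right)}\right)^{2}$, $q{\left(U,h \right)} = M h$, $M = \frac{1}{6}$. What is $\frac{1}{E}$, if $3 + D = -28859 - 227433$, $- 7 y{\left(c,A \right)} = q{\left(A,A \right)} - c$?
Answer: $- \frac{196}{40493179} \approx -4.8403 \cdot 10^{-6}$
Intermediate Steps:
$M = \frac{1}{6} \approx 0.16667$
$q{\left(U,h \right)} = \frac{h}{6}$
$y{\left(c,A \right)} = - \frac{A}{42} + \frac{c}{7}$ ($y{\left(c,A \right)} = - \frac{\frac{A}{6} - c}{7} = - \frac{- c + \frac{A}{6}}{7} = - \frac{A}{42} + \frac{c}{7}$)
$r = \frac{9740641}{196}$ ($r = \left(222 + \left(\left(- \frac{1}{42}\right) 9 + \frac{1}{7} \cdot 8\right)\right)^{2} = \left(222 + \left(- \frac{3}{14} + \frac{8}{7}\right)\right)^{2} = \left(222 + \frac{13}{14}\right)^{2} = \left(\frac{3121}{14}\right)^{2} = \frac{9740641}{196} \approx 49697.0$)
$D = -256295$ ($D = -3 - 256292 = -256295$)
$E = - \frac{40493179}{196}$ ($E = -256295 + \frac{9740641}{196} = - \frac{40493179}{196} \approx -2.066 \cdot 10^{5}$)
$\frac{1}{E} = \frac{1}{- \frac{40493179}{196}} = - \frac{196}{40493179}$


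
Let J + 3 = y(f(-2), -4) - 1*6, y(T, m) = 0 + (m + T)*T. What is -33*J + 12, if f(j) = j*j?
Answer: 309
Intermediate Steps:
f(j) = j**2
y(T, m) = T*(T + m) (y(T, m) = 0 + (T + m)*T = 0 + T*(T + m) = T*(T + m))
J = -9 (J = -3 + ((-2)**2*((-2)**2 - 4) - 1*6) = -3 + (4*(4 - 4) - 6) = -3 + (4*0 - 6) = -3 + (0 - 6) = -3 - 6 = -9)
-33*J + 12 = -33*(-9) + 12 = 297 + 12 = 309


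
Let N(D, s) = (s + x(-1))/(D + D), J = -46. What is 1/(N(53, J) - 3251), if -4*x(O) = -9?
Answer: -424/1378599 ≈ -0.00030756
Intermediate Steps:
x(O) = 9/4 (x(O) = -1/4*(-9) = 9/4)
N(D, s) = (9/4 + s)/(2*D) (N(D, s) = (s + 9/4)/(D + D) = (9/4 + s)/((2*D)) = (9/4 + s)*(1/(2*D)) = (9/4 + s)/(2*D))
1/(N(53, J) - 3251) = 1/((1/8)*(9 + 4*(-46))/53 - 3251) = 1/((1/8)*(1/53)*(9 - 184) - 3251) = 1/((1/8)*(1/53)*(-175) - 3251) = 1/(-175/424 - 3251) = 1/(-1378599/424) = -424/1378599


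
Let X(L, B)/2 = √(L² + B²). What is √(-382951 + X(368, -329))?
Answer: √(-382951 + 2*√243665) ≈ 618.03*I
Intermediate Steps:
X(L, B) = 2*√(B² + L²) (X(L, B) = 2*√(L² + B²) = 2*√(B² + L²))
√(-382951 + X(368, -329)) = √(-382951 + 2*√((-329)² + 368²)) = √(-382951 + 2*√(108241 + 135424)) = √(-382951 + 2*√243665)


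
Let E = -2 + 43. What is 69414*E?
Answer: 2845974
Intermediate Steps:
E = 41
69414*E = 69414*41 = 2845974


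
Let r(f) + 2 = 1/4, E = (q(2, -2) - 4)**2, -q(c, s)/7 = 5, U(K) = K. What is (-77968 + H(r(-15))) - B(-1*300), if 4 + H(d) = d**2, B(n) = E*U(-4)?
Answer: -1150159/16 ≈ -71885.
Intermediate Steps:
q(c, s) = -35 (q(c, s) = -7*5 = -35)
E = 1521 (E = (-35 - 4)**2 = (-39)**2 = 1521)
r(f) = -7/4 (r(f) = -2 + 1/4 = -7/4)
B(n) = -6084 (B(n) = 1521*(-4) = -6084)
H(d) = -4 + d**2
(-77968 + H(r(-15))) - B(-1*300) = (-77968 + (-4 + (-7/4)**2)) - 1*(-6084) = (-77968 + (-4 + 49/16)) + 6084 = (-77968 - 15/16) + 6084 = -1247503/16 + 6084 = -1150159/16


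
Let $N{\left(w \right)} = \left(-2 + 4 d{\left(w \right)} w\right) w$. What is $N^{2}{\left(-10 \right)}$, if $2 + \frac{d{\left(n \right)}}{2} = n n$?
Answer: $6149696400$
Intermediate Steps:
$d{\left(n \right)} = -4 + 2 n^{2}$ ($d{\left(n \right)} = -4 + 2 n n = -4 + 2 n^{2}$)
$N{\left(w \right)} = w \left(-2 + w \left(-16 + 8 w^{2}\right)\right)$ ($N{\left(w \right)} = \left(-2 + 4 \left(-4 + 2 w^{2}\right) w\right) w = \left(-2 + \left(-16 + 8 w^{2}\right) w\right) w = \left(-2 + w \left(-16 + 8 w^{2}\right)\right) w = w \left(-2 + w \left(-16 + 8 w^{2}\right)\right)$)
$N^{2}{\left(-10 \right)} = \left(2 \left(-10\right) \left(-1 + 4 \left(-10\right) \left(-2 + \left(-10\right)^{2}\right)\right)\right)^{2} = \left(2 \left(-10\right) \left(-1 + 4 \left(-10\right) \left(-2 + 100\right)\right)\right)^{2} = \left(2 \left(-10\right) \left(-1 + 4 \left(-10\right) 98\right)\right)^{2} = \left(2 \left(-10\right) \left(-1 - 3920\right)\right)^{2} = \left(2 \left(-10\right) \left(-3921\right)\right)^{2} = 78420^{2} = 6149696400$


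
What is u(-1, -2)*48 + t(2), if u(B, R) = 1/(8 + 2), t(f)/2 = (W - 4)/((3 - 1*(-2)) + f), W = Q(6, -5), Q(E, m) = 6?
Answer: 188/35 ≈ 5.3714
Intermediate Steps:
W = 6
t(f) = 4/(5 + f) (t(f) = 2*((6 - 4)/((3 - 1*(-2)) + f)) = 2*(2/((3 + 2) + f)) = 2*(2/(5 + f)) = 4/(5 + f))
u(B, R) = ⅒ (u(B, R) = 1/10 = ⅒)
u(-1, -2)*48 + t(2) = (⅒)*48 + 4/(5 + 2) = 24/5 + 4/7 = 188/35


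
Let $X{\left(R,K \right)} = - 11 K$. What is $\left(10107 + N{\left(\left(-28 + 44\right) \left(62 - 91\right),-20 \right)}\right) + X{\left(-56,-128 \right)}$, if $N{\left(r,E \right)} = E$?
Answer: $11495$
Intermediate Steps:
$\left(10107 + N{\left(\left(-28 + 44\right) \left(62 - 91\right),-20 \right)}\right) + X{\left(-56,-128 \right)} = \left(10107 - 20\right) - -1408 = 10087 + 1408 = 11495$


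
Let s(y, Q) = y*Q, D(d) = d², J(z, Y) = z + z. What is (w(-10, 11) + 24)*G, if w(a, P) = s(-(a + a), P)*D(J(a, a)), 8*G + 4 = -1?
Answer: -55015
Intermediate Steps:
J(z, Y) = 2*z
G = -5/8 (G = -½ + (⅛)*(-1) = -½ - ⅛ = -5/8 ≈ -0.62500)
s(y, Q) = Q*y
w(a, P) = -8*P*a³ (w(a, P) = (P*(-(a + a)))*(2*a)² = (P*(-2*a))*(4*a²) = (-2*P*a)*(4*a²) = -8*P*a³)
(w(-10, 11) + 24)*G = (-8*11*(-10)³ + 24)*(-5/8) = (-8*11*(-1000) + 24)*(-5/8) = (88000 + 24)*(-5/8) = 88024*(-5/8) = -55015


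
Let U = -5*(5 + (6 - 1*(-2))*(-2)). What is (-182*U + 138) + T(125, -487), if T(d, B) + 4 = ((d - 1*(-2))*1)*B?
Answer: -71725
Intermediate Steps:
U = 55 (U = -5*(5 + (6 + 2)*(-2)) = -5*(5 + 8*(-2)) = -5*(5 - 16) = -5*(-11) = 55)
T(d, B) = -4 + B*(2 + d) (T(d, B) = -4 + ((d - 1*(-2))*1)*B = -4 + ((d + 2)*1)*B = -4 + ((2 + d)*1)*B = -4 + (2 + d)*B = -4 + B*(2 + d))
(-182*U + 138) + T(125, -487) = (-182*55 + 138) + (-4 + 2*(-487) - 487*125) = (-10010 + 138) + (-4 - 974 - 60875) = -9872 - 61853 = -71725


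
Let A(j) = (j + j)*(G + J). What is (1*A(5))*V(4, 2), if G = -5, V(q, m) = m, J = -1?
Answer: -120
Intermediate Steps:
A(j) = -12*j (A(j) = (j + j)*(-5 - 1) = (2*j)*(-6) = -12*j)
(1*A(5))*V(4, 2) = (1*(-12*5))*2 = (1*(-60))*2 = -60*2 = -120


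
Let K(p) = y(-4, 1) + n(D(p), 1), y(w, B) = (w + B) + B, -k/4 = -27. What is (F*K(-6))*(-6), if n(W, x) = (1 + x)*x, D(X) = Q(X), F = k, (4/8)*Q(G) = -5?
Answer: 0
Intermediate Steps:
Q(G) = -10 (Q(G) = 2*(-5) = -10)
k = 108 (k = -4*(-27) = 108)
F = 108
D(X) = -10
y(w, B) = w + 2*B (y(w, B) = (B + w) + B = w + 2*B)
n(W, x) = x*(1 + x)
K(p) = 0 (K(p) = (-4 + 2*1) + 1*(1 + 1) = (-4 + 2) + 1*2 = -2 + 2 = 0)
(F*K(-6))*(-6) = (108*0)*(-6) = 0*(-6) = 0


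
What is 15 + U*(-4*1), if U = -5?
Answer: 35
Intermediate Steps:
15 + U*(-4*1) = 15 - (-20) = 15 - 5*(-4) = 15 + 20 = 35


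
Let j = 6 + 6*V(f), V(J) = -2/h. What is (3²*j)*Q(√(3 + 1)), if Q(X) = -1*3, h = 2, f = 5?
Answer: 0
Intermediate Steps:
V(J) = -1 (V(J) = -2/2 = -2*½ = -1)
j = 0 (j = 6 + 6*(-1) = 6 - 6 = 0)
Q(X) = -3
(3²*j)*Q(√(3 + 1)) = (3²*0)*(-3) = (9*0)*(-3) = 0*(-3) = 0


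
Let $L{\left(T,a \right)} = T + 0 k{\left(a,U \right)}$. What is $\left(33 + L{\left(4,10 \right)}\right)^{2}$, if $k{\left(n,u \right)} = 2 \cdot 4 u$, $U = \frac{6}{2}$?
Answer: $1369$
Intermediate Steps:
$U = 3$ ($U = 6 \cdot \frac{1}{2} = 3$)
$k{\left(n,u \right)} = 8 u$
$L{\left(T,a \right)} = T$ ($L{\left(T,a \right)} = T + 0 \cdot 8 \cdot 3 = T + 0 \cdot 24 = T + 0 = T$)
$\left(33 + L{\left(4,10 \right)}\right)^{2} = \left(33 + 4\right)^{2} = 37^{2} = 1369$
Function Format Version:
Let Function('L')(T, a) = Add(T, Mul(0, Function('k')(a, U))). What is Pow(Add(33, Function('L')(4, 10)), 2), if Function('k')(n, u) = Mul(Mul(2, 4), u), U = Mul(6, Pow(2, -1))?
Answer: 1369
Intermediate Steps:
U = 3 (U = Mul(6, Rational(1, 2)) = 3)
Function('k')(n, u) = Mul(8, u)
Function('L')(T, a) = T (Function('L')(T, a) = Add(T, Mul(0, Mul(8, 3))) = Add(T, Mul(0, 24)) = Add(T, 0) = T)
Pow(Add(33, Function('L')(4, 10)), 2) = Pow(Add(33, 4), 2) = Pow(37, 2) = 1369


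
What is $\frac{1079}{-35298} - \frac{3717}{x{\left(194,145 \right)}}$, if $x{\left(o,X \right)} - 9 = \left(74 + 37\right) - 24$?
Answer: $- \frac{21884375}{564768} \approx -38.749$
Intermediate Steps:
$x{\left(o,X \right)} = 96$ ($x{\left(o,X \right)} = 9 + \left(\left(74 + 37\right) - 24\right) = 9 + \left(111 - 24\right) = 9 + 87 = 96$)
$\frac{1079}{-35298} - \frac{3717}{x{\left(194,145 \right)}} = \frac{1079}{-35298} - \frac{3717}{96} = 1079 \left(- \frac{1}{35298}\right) - \frac{1239}{32} = - \frac{1079}{35298} - \frac{1239}{32} = - \frac{21884375}{564768}$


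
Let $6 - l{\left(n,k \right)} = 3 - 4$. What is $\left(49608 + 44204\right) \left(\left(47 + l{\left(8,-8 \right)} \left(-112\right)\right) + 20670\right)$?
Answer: $1869954596$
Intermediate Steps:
$l{\left(n,k \right)} = 7$ ($l{\left(n,k \right)} = 6 - \left(3 - 4\right) = 6 - -1 = 6 + 1 = 7$)
$\left(49608 + 44204\right) \left(\left(47 + l{\left(8,-8 \right)} \left(-112\right)\right) + 20670\right) = \left(49608 + 44204\right) \left(\left(47 + 7 \left(-112\right)\right) + 20670\right) = 93812 \left(\left(47 - 784\right) + 20670\right) = 93812 \left(-737 + 20670\right) = 93812 \cdot 19933 = 1869954596$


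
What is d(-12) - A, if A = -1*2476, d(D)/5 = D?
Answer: 2416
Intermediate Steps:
d(D) = 5*D
A = -2476
d(-12) - A = 5*(-12) - 1*(-2476) = -60 + 2476 = 2416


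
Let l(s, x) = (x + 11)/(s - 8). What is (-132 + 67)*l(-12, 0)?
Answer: 143/4 ≈ 35.750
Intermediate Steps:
l(s, x) = (11 + x)/(-8 + s)
(-132 + 67)*l(-12, 0) = (-132 + 67)*((11 + 0)/(-8 - 12)) = -65*11/(-20) = -(-13)*11/4 = -65*(-11/20) = 143/4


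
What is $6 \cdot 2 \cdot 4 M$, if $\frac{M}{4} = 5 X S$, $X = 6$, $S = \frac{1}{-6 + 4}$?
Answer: $-2880$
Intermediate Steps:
$S = - \frac{1}{2}$ ($S = \frac{1}{-2} = - \frac{1}{2} \approx -0.5$)
$M = -60$ ($M = 4 \cdot 5 \cdot 6 \left(- \frac{1}{2}\right) = 4 \cdot 30 \left(- \frac{1}{2}\right) = 4 \left(-15\right) = -60$)
$6 \cdot 2 \cdot 4 M = 6 \cdot 2 \cdot 4 \left(-60\right) = 12 \cdot 4 \left(-60\right) = 48 \left(-60\right) = -2880$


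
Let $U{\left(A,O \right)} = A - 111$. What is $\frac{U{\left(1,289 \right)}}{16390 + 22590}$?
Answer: $- \frac{11}{3898} \approx -0.002822$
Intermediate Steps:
$U{\left(A,O \right)} = -111 + A$ ($U{\left(A,O \right)} = A - 111 = -111 + A$)
$\frac{U{\left(1,289 \right)}}{16390 + 22590} = \frac{-111 + 1}{16390 + 22590} = - \frac{110}{38980} = \left(-110\right) \frac{1}{38980} = - \frac{11}{3898}$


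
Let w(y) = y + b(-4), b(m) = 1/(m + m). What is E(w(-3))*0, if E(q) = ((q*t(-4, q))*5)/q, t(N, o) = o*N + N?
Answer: 0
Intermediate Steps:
b(m) = 1/(2*m)
t(N, o) = N + N*o (t(N, o) = N*o + N = N + N*o)
w(y) = -⅛ + y (w(y) = y + (½)/(-4) = y + (½)*(-¼) = y - ⅛ = -⅛ + y)
E(q) = -20 - 20*q (E(q) = ((q*(-4*(1 + q)))*5)/q = ((q*(-4 - 4*q))*5)/q = (5*q*(-4 - 4*q))/q = -20 - 20*q)
E(w(-3))*0 = (-20 - 20*(-⅛ - 3))*0 = (-20 - 20*(-25/8))*0 = (-20 + 125/2)*0 = (85/2)*0 = 0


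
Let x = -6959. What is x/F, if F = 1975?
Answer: -6959/1975 ≈ -3.5235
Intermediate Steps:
x/F = -6959/1975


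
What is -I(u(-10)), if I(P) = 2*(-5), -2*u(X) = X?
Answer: 10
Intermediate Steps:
u(X) = -X/2
I(P) = -10
-I(u(-10)) = -1*(-10) = 10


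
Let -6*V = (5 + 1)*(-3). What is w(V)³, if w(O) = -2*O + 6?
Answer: 0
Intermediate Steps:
V = 3 (V = -(5 + 1)*(-3)/6 = -(-3) = -⅙*(-18) = 3)
w(O) = 6 - 2*O
w(V)³ = (6 - 2*3)³ = (6 - 6)³ = 0³ = 0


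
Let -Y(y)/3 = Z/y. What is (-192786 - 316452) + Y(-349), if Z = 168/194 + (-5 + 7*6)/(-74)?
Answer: -34478467815/67706 ≈ -5.0924e+5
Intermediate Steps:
Z = 71/194 (Z = 168*(1/194) + (-5 + 42)*(-1/74) = 84/97 + 37*(-1/74) = 84/97 - 1/2 = 71/194 ≈ 0.36598)
Y(y) = -213/(194*y)
(-192786 - 316452) + Y(-349) = (-192786 - 316452) - 213/194/(-349) = -509238 - 213/194*(-1/349) = -509238 + 213/67706 = -34478467815/67706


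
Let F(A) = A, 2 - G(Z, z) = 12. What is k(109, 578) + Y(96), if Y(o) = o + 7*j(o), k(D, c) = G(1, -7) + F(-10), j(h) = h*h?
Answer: 64588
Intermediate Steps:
G(Z, z) = -10 (G(Z, z) = 2 - 1*12 = 2 - 12 = -10)
j(h) = h**2
k(D, c) = -20 (k(D, c) = -10 - 10 = -20)
Y(o) = o + 7*o**2
k(109, 578) + Y(96) = -20 + 96*(1 + 7*96) = -20 + 96*(1 + 672) = -20 + 96*673 = -20 + 64608 = 64588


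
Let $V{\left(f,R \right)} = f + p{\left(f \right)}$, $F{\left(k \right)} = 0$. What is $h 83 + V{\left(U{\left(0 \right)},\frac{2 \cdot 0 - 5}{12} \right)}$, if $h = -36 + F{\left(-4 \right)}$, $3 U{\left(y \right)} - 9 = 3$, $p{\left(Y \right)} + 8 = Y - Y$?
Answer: $-2992$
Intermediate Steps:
$p{\left(Y \right)} = -8$ ($p{\left(Y \right)} = -8 + \left(Y - Y\right) = -8 + 0 = -8$)
$U{\left(y \right)} = 4$ ($U{\left(y \right)} = 3 + \frac{1}{3} \cdot 3 = 3 + 1 = 4$)
$V{\left(f,R \right)} = -8 + f$ ($V{\left(f,R \right)} = f - 8 = -8 + f$)
$h = -36$ ($h = -36 + 0 = -36$)
$h 83 + V{\left(U{\left(0 \right)},\frac{2 \cdot 0 - 5}{12} \right)} = \left(-36\right) 83 + \left(-8 + 4\right) = -2988 - 4 = -2992$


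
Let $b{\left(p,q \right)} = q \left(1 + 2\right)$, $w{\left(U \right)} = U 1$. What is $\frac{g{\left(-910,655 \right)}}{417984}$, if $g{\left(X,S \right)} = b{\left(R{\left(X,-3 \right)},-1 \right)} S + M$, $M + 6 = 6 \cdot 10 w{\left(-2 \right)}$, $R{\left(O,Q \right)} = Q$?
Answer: $- \frac{697}{139328} \approx -0.0050026$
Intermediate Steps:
$w{\left(U \right)} = U$
$M = -126$ ($M = -6 + 6 \cdot 10 \left(-2\right) = -6 + 60 \left(-2\right) = -6 - 120 = -126$)
$b{\left(p,q \right)} = 3 q$ ($b{\left(p,q \right)} = q 3 = 3 q$)
$g{\left(X,S \right)} = -126 - 3 S$ ($g{\left(X,S \right)} = 3 \left(-1\right) S - 126 = - 3 S - 126 = -126 - 3 S$)
$\frac{g{\left(-910,655 \right)}}{417984} = \frac{-126 - 1965}{417984} = \left(-126 - 1965\right) \frac{1}{417984} = \left(-2091\right) \frac{1}{417984} = - \frac{697}{139328}$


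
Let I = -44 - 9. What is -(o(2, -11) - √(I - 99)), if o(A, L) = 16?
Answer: -16 + 2*I*√38 ≈ -16.0 + 12.329*I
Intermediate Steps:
I = -53
-(o(2, -11) - √(I - 99)) = -(16 - √(-53 - 99)) = -(16 - √(-152)) = -(16 - 2*I*√38) = -16 + 2*I*√38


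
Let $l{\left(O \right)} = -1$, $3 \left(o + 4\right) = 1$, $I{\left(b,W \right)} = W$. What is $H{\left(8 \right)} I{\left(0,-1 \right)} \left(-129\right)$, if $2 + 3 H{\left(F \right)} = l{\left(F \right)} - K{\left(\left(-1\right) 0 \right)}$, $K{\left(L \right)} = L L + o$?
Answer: $\frac{86}{3} \approx 28.667$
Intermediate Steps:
$o = - \frac{11}{3}$ ($o = -4 + \frac{1}{3} \cdot 1 = -4 + \frac{1}{3} = - \frac{11}{3} \approx -3.6667$)
$K{\left(L \right)} = - \frac{11}{3} + L^{2}$ ($K{\left(L \right)} = L L - \frac{11}{3} = L^{2} - \frac{11}{3} = - \frac{11}{3} + L^{2}$)
$H{\left(F \right)} = \frac{2}{9}$ ($H{\left(F \right)} = - \frac{2}{3} + \frac{-1 - \left(- \frac{11}{3} + \left(\left(-1\right) 0\right)^{2}\right)}{3} = - \frac{2}{3} + \frac{-1 - \left(- \frac{11}{3} + 0^{2}\right)}{3} = - \frac{2}{3} + \frac{-1 - \left(- \frac{11}{3} + 0\right)}{3} = - \frac{2}{3} + \frac{-1 - - \frac{11}{3}}{3} = - \frac{2}{3} + \frac{-1 + \frac{11}{3}}{3} = - \frac{2}{3} + \frac{1}{3} \cdot \frac{8}{3} = - \frac{2}{3} + \frac{8}{9} = \frac{2}{9}$)
$H{\left(8 \right)} I{\left(0,-1 \right)} \left(-129\right) = \frac{2}{9} \left(-1\right) \left(-129\right) = \left(- \frac{2}{9}\right) \left(-129\right) = \frac{86}{3}$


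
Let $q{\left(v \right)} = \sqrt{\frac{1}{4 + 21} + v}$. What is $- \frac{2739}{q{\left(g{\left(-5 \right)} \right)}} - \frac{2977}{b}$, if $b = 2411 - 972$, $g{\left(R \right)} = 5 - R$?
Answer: $- \frac{2977}{1439} - \frac{13695 \sqrt{251}}{251} \approx -866.49$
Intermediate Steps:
$q{\left(v \right)} = \sqrt{\frac{1}{25} + v}$
$b = 1439$ ($b = 2411 - 972 = 1439$)
$- \frac{2739}{q{\left(g{\left(-5 \right)} \right)}} - \frac{2977}{b} = - \frac{2739}{\frac{1}{5} \sqrt{1 + 25 \left(5 - -5\right)}} - \frac{2977}{1439} = - \frac{2739}{\frac{1}{5} \sqrt{1 + 25 \left(5 + 5\right)}} - \frac{2977}{1439} = - \frac{2739}{\frac{1}{5} \sqrt{1 + 25 \cdot 10}} - \frac{2977}{1439} = - \frac{2739}{\frac{1}{5} \sqrt{1 + 250}} - \frac{2977}{1439} = - \frac{2739}{\frac{1}{5} \sqrt{251}} - \frac{2977}{1439} = - 2739 \frac{5 \sqrt{251}}{251} - \frac{2977}{1439} = - \frac{13695 \sqrt{251}}{251} - \frac{2977}{1439} = - \frac{2977}{1439} - \frac{13695 \sqrt{251}}{251}$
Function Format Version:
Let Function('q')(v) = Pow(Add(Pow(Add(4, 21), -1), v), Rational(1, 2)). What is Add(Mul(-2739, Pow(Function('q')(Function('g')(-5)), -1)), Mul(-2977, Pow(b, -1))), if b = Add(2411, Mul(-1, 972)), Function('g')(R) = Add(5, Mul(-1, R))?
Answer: Add(Rational(-2977, 1439), Mul(Rational(-13695, 251), Pow(251, Rational(1, 2)))) ≈ -866.49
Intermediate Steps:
Function('q')(v) = Pow(Add(Rational(1, 25), v), Rational(1, 2)) (Function('q')(v) = Pow(Add(Pow(25, -1), v), Rational(1, 2)) = Pow(Add(Rational(1, 25), v), Rational(1, 2)))
b = 1439 (b = Add(2411, -972) = 1439)
Add(Mul(-2739, Pow(Function('q')(Function('g')(-5)), -1)), Mul(-2977, Pow(b, -1))) = Add(Mul(-2739, Pow(Mul(Rational(1, 5), Pow(Add(1, Mul(25, Add(5, Mul(-1, -5)))), Rational(1, 2))), -1)), Mul(-2977, Pow(1439, -1))) = Add(Mul(-2739, Pow(Mul(Rational(1, 5), Pow(Add(1, Mul(25, Add(5, 5))), Rational(1, 2))), -1)), Mul(-2977, Rational(1, 1439))) = Add(Mul(-2739, Pow(Mul(Rational(1, 5), Pow(Add(1, Mul(25, 10)), Rational(1, 2))), -1)), Rational(-2977, 1439)) = Add(Mul(-2739, Pow(Mul(Rational(1, 5), Pow(Add(1, 250), Rational(1, 2))), -1)), Rational(-2977, 1439)) = Add(Mul(-2739, Pow(Mul(Rational(1, 5), Pow(251, Rational(1, 2))), -1)), Rational(-2977, 1439)) = Add(Mul(-2739, Mul(Rational(5, 251), Pow(251, Rational(1, 2)))), Rational(-2977, 1439)) = Add(Mul(Rational(-13695, 251), Pow(251, Rational(1, 2))), Rational(-2977, 1439)) = Add(Rational(-2977, 1439), Mul(Rational(-13695, 251), Pow(251, Rational(1, 2))))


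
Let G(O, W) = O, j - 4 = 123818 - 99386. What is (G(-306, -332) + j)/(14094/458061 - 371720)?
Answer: -1842168655/28378403471 ≈ -0.064914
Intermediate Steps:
j = 24436 (j = 4 + (123818 - 99386) = 4 + 24432 = 24436)
(G(-306, -332) + j)/(14094/458061 - 371720) = (-306 + 24436)/(14094/458061 - 371720) = 24130/(14094*(1/458061) - 371720) = 24130/(4698/152687 - 371720) = 24130/(-56756806942/152687) = 24130*(-152687/56756806942) = -1842168655/28378403471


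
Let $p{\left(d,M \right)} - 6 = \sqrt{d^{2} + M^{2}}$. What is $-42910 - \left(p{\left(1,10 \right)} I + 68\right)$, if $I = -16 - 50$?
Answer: $-42582 + 66 \sqrt{101} \approx -41919.0$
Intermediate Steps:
$I = -66$ ($I = -16 - 50 = -66$)
$p{\left(d,M \right)} = 6 + \sqrt{M^{2} + d^{2}}$ ($p{\left(d,M \right)} = 6 + \sqrt{d^{2} + M^{2}} = 6 + \sqrt{M^{2} + d^{2}}$)
$-42910 - \left(p{\left(1,10 \right)} I + 68\right) = -42910 - \left(\left(6 + \sqrt{10^{2} + 1^{2}}\right) \left(-66\right) + 68\right) = -42910 - \left(\left(6 + \sqrt{100 + 1}\right) \left(-66\right) + 68\right) = -42910 - \left(\left(6 + \sqrt{101}\right) \left(-66\right) + 68\right) = -42910 - \left(\left(-396 - 66 \sqrt{101}\right) + 68\right) = -42910 - \left(-328 - 66 \sqrt{101}\right) = -42910 + \left(328 + 66 \sqrt{101}\right) = -42582 + 66 \sqrt{101}$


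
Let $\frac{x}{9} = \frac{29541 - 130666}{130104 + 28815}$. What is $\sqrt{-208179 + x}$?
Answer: $\frac{i \sqrt{584195225148366}}{52973} \approx 456.27 i$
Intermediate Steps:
$x = - \frac{303375}{52973}$ ($x = 9 \frac{29541 - 130666}{130104 + 28815} = 9 \left(- \frac{101125}{158919}\right) = - \frac{303375}{52973} \approx -5.727$)
$\sqrt{-208179 + x} = \sqrt{-208179 - \frac{303375}{52973}} = \sqrt{- \frac{11028169542}{52973}} = \frac{i \sqrt{584195225148366}}{52973}$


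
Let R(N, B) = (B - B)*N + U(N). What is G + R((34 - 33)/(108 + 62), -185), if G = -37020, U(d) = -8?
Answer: -37028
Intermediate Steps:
R(N, B) = -8 (R(N, B) = (B - B)*N - 8 = 0*N - 8 = 0 - 8 = -8)
G + R((34 - 33)/(108 + 62), -185) = -37020 - 8 = -37028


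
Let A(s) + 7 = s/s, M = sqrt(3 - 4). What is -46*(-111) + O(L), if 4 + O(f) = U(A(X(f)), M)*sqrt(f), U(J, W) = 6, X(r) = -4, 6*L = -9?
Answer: 5102 + 3*I*sqrt(6) ≈ 5102.0 + 7.3485*I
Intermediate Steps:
L = -3/2 (L = (1/6)*(-9) = -3/2 ≈ -1.5000)
M = I (M = sqrt(-1) = I ≈ 1.0*I)
A(s) = -6 (A(s) = -7 + s/s = -7 + 1 = -6)
O(f) = -4 + 6*sqrt(f)
-46*(-111) + O(L) = -46*(-111) + (-4 + 6*sqrt(-3/2)) = 5106 + (-4 + 6*(I*sqrt(6)/2)) = 5106 + (-4 + 3*I*sqrt(6)) = 5102 + 3*I*sqrt(6)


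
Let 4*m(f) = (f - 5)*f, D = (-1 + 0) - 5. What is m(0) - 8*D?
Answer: 48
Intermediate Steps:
D = -6 (D = -1 - 5 = -6)
m(f) = f*(-5 + f)/4 (m(f) = ((f - 5)*f)/4 = ((-5 + f)*f)/4 = (f*(-5 + f))/4 = f*(-5 + f)/4)
m(0) - 8*D = (1/4)*0*(-5 + 0) - 8*(-6) = (1/4)*0*(-5) + 48 = 0 + 48 = 48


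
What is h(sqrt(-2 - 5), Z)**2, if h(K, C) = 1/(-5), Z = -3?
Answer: 1/25 ≈ 0.040000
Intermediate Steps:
h(K, C) = -1/5
h(sqrt(-2 - 5), Z)**2 = (-1/5)**2 = 1/25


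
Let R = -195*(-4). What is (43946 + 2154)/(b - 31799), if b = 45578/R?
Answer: -1383000/952217 ≈ -1.4524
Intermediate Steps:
R = 780
b = 1753/30 (b = 45578/780 = 45578*(1/780) = 1753/30 ≈ 58.433)
(43946 + 2154)/(b - 31799) = (43946 + 2154)/(1753/30 - 31799) = 46100/(-952217/30) = 46100*(-30/952217) = -1383000/952217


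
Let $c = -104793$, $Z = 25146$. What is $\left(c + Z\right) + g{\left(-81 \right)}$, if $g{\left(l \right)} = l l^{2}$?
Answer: $-611088$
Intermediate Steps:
$g{\left(l \right)} = l^{3}$
$\left(c + Z\right) + g{\left(-81 \right)} = \left(-104793 + 25146\right) + \left(-81\right)^{3} = -79647 - 531441 = -611088$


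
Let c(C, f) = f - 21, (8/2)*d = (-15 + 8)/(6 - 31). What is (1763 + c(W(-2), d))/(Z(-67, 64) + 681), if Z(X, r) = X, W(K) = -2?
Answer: 174207/61400 ≈ 2.8372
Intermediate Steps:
d = 7/100 (d = ((-15 + 8)/(6 - 31))/4 = (-7/(-25))/4 = (-7*(-1/25))/4 = (¼)*(7/25) = 7/100 ≈ 0.070000)
c(C, f) = -21 + f
(1763 + c(W(-2), d))/(Z(-67, 64) + 681) = (1763 + (-21 + 7/100))/(-67 + 681) = (1763 - 2093/100)/614 = (174207/100)*(1/614) = 174207/61400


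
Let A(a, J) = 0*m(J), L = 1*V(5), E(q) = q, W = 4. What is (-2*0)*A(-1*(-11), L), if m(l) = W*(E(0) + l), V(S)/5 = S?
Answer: 0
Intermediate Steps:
V(S) = 5*S
m(l) = 4*l (m(l) = 4*(0 + l) = 4*l)
L = 25 (L = 1*(5*5) = 1*25 = 25)
A(a, J) = 0 (A(a, J) = 0*(4*J) = 0)
(-2*0)*A(-1*(-11), L) = -2*0*0 = 0*0 = 0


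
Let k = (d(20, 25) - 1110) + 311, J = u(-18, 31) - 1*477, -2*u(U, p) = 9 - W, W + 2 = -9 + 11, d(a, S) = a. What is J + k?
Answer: -2521/2 ≈ -1260.5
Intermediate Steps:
W = 0 (W = -2 + (-9 + 11) = -2 + 2 = 0)
u(U, p) = -9/2 (u(U, p) = -(9 - 1*0)/2 = -(9 + 0)/2 = -1/2*9 = -9/2)
J = -963/2 (J = -9/2 - 1*477 = -9/2 - 477 = -963/2 ≈ -481.50)
k = -779 (k = (20 - 1110) + 311 = -1090 + 311 = -779)
J + k = -963/2 - 779 = -2521/2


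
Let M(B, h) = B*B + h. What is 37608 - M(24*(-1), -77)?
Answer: 37109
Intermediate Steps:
M(B, h) = h + B² (M(B, h) = B² + h = h + B²)
37608 - M(24*(-1), -77) = 37608 - (-77 + (24*(-1))²) = 37608 - (-77 + (-24)²) = 37608 - (-77 + 576) = 37608 - 1*499 = 37608 - 499 = 37109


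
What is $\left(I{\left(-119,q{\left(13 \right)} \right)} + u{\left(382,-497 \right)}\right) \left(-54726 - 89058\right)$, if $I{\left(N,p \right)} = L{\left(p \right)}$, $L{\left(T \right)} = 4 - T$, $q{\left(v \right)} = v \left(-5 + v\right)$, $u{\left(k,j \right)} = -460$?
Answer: $80519040$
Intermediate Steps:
$I{\left(N,p \right)} = 4 - p$
$\left(I{\left(-119,q{\left(13 \right)} \right)} + u{\left(382,-497 \right)}\right) \left(-54726 - 89058\right) = \left(\left(4 - 13 \left(-5 + 13\right)\right) - 460\right) \left(-54726 - 89058\right) = \left(\left(4 - 13 \cdot 8\right) - 460\right) \left(-143784\right) = \left(\left(4 - 104\right) - 460\right) \left(-143784\right) = \left(-100 - 460\right) \left(-143784\right) = \left(-560\right) \left(-143784\right) = 80519040$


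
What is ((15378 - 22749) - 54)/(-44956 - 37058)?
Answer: 2475/27338 ≈ 0.090533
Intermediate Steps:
((15378 - 22749) - 54)/(-44956 - 37058) = (-7371 - 54)/(-82014) = -7425*(-1/82014) = 2475/27338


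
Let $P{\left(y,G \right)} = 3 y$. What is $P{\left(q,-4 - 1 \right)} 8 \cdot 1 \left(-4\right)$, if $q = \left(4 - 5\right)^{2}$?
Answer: $-96$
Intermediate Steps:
$q = 1$ ($q = \left(-1\right)^{2} = 1$)
$P{\left(q,-4 - 1 \right)} 8 \cdot 1 \left(-4\right) = 3 \cdot 1 \cdot 8 \cdot 1 \left(-4\right) = 3 \cdot 8 \left(-4\right) = 24 \left(-4\right) = -96$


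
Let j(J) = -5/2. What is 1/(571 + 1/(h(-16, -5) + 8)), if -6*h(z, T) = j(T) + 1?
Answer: 33/18847 ≈ 0.0017509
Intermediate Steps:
j(J) = -5/2 (j(J) = -5*½ = -5/2)
h(z, T) = ¼ (h(z, T) = -(-5/2 + 1)/6 = -⅙*(-3/2) = ¼)
1/(571 + 1/(h(-16, -5) + 8)) = 1/(571 + 1/(¼ + 8)) = 1/(571 + 1/(33/4)) = 1/(571 + 4/33) = 1/(18847/33) = 33/18847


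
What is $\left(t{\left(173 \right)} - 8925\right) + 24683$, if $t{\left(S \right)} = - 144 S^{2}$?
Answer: $-4294018$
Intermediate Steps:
$\left(t{\left(173 \right)} - 8925\right) + 24683 = \left(- 144 \cdot 173^{2} - 8925\right) + 24683 = \left(\left(-144\right) 29929 - 8925\right) + 24683 = \left(-4309776 - 8925\right) + 24683 = -4318701 + 24683 = -4294018$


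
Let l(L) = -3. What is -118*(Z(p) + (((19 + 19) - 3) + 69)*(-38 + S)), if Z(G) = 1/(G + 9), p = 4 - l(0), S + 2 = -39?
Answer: 7755845/8 ≈ 9.6948e+5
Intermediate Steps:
S = -41 (S = -2 - 39 = -41)
p = 7 (p = 4 - 1*(-3) = 4 + 3 = 7)
Z(G) = 1/(9 + G)
-118*(Z(p) + (((19 + 19) - 3) + 69)*(-38 + S)) = -118*(1/(9 + 7) + (((19 + 19) - 3) + 69)*(-38 - 41)) = -118*(1/16 + ((38 - 3) + 69)*(-79)) = -118*(1/16 + (35 + 69)*(-79)) = -118*(1/16 + 104*(-79)) = -118*(1/16 - 8216) = -118*(-131455/16) = 7755845/8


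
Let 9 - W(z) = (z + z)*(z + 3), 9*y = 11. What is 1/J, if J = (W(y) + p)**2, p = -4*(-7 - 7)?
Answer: 6561/19616041 ≈ 0.00033447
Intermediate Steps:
y = 11/9 (y = (1/9)*11 = 11/9 ≈ 1.2222)
W(z) = 9 - 2*z*(3 + z) (W(z) = 9 - (z + z)*(z + 3) = 9 - 2*z*(3 + z))
p = 56 (p = -4*(-14) = 56)
J = 19616041/6561 (J = ((9 - 6*11/9 - 2*(11/9)**2) + 56)**2 = ((9 - 22/3 - 2*121/81) + 56)**2 = ((9 - 22/3 - 242/81) + 56)**2 = (-107/81 + 56)**2 = (4429/81)**2 = 19616041/6561 ≈ 2989.8)
1/J = 1/(19616041/6561) = 6561/19616041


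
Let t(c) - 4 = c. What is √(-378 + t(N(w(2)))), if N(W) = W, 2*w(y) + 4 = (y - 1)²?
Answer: I*√1502/2 ≈ 19.378*I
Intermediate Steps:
w(y) = -2 + (-1 + y)²/2 (w(y) = -2 + (y - 1)²/2 = -2 + (-1 + y)²/2)
t(c) = 4 + c
√(-378 + t(N(w(2)))) = √(-378 + (4 + (-2 + (-1 + 2)²/2))) = √(-378 + (4 + (-2 + (½)*1²))) = √(-378 + (4 + (-2 + (½)*1))) = √(-378 + (4 + (-2 + ½))) = √(-378 + (4 - 3/2)) = √(-378 + 5/2) = √(-751/2) = I*√1502/2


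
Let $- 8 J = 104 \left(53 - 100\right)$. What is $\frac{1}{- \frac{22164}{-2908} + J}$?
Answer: $\frac{727}{449738} \approx 0.0016165$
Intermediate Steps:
$J = 611$ ($J = - \frac{104 \left(53 - 100\right)}{8} = - \frac{104 \left(-47\right)}{8} = \left(- \frac{1}{8}\right) \left(-4888\right) = 611$)
$\frac{1}{- \frac{22164}{-2908} + J} = \frac{1}{- \frac{22164}{-2908} + 611} = \frac{1}{\left(-22164\right) \left(- \frac{1}{2908}\right) + 611} = \frac{1}{\frac{5541}{727} + 611} = \frac{1}{\frac{449738}{727}} = \frac{727}{449738}$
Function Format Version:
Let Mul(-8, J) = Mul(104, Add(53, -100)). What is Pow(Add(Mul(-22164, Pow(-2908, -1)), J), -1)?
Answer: Rational(727, 449738) ≈ 0.0016165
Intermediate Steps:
J = 611 (J = Mul(Rational(-1, 8), Mul(104, Add(53, -100))) = Mul(Rational(-1, 8), Mul(104, -47)) = Mul(Rational(-1, 8), -4888) = 611)
Pow(Add(Mul(-22164, Pow(-2908, -1)), J), -1) = Pow(Add(Mul(-22164, Pow(-2908, -1)), 611), -1) = Pow(Add(Mul(-22164, Rational(-1, 2908)), 611), -1) = Pow(Add(Rational(5541, 727), 611), -1) = Pow(Rational(449738, 727), -1) = Rational(727, 449738)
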